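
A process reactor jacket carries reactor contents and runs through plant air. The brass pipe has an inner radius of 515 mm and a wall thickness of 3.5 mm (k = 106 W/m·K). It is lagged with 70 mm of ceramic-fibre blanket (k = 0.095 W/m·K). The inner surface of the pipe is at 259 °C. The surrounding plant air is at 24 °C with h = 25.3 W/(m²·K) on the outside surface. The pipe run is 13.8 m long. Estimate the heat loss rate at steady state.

For a radial system each layer contributes R = ln(r_out/r_in)/(2πkL); films add R = 1/(hA).
R_brass pipe wall = ln(518.5/515)/(2π×106×13.8) = 7.369×10^-7 K/W
R_ceramic-fibre blanket = ln(588.5/518.5)/(2π×0.095×13.8) = 0.01537 K/W
R_outer film = 1/(h_o·2πr_oL) = 1/(25.3×2π×0.5885×13.8) = 7.746×10^-4 K/W
R_total = 0.01615 K/W
Q = ΔT/R_total = 235/0.01615

Q ≈ 14600 W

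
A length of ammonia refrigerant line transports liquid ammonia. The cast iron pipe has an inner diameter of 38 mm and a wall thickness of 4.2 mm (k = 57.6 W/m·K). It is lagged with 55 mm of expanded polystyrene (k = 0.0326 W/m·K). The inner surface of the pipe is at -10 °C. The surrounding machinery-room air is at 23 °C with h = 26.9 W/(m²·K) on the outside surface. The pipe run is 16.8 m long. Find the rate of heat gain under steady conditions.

Q ≈ 92.3 W

Cylindrical conduction, so R = ln(r₂/r₁)/(2πkL) per layer, in series:
R_cast iron pipe wall = ln(23.2/19)/(2π×57.6×16.8) = 3.285×10^-5 K/W
R_expanded polystyrene = ln(78.2/23.2)/(2π×0.0326×16.8) = 0.3531 K/W
R_outer film = 1/(h_o·2πr_oL) = 1/(26.9×2π×0.0782×16.8) = 0.004504 K/W
R_total = 0.3576 K/W
Q = ΔT/R_total = 33/0.3576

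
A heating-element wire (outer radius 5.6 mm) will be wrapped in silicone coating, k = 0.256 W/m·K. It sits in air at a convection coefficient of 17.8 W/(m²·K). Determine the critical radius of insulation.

For a cylinder r_cr = k/h = 0.256/17.8
r_cr = 14.4 mm; since the bare radius (5.6 mm) is below r_cr, adding a thin layer of insulation will *increase* heat loss.

r_cr ≈ 14.4 mm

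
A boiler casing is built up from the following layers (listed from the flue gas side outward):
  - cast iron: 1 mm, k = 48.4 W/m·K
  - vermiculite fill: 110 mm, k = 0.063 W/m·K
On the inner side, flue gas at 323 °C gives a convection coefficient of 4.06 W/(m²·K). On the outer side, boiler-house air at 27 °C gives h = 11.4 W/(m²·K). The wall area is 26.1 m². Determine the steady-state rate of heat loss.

Series thermal resistances:
R_inner film = 1/(h_i·A) = 1/(4.06×26.1) = 0.009437 K/W
R_cast iron = L/(kA) = 0.001/(48.4×26.1) = 7.916×10^-7 K/W
R_vermiculite fill = L/(kA) = 0.11/(0.063×26.1) = 0.0669 K/W
R_outer film = 1/(h_o·A) = 1/(11.4×26.1) = 0.003361 K/W
R_total = 0.0797 K/W
Q = ΔT / R_total = 296 / 0.0797

Q ≈ 3710 W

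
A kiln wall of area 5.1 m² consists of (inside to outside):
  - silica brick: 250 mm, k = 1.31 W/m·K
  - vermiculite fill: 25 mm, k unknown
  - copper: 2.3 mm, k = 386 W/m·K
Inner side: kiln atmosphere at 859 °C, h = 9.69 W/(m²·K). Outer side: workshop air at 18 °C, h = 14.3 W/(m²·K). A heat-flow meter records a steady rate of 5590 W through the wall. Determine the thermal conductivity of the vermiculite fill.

k ≈ 0.062 W/(m·K)

Using the resistance-network approach (series):
R_inner film = 1/(h_i·A) = 1/(9.69×5.1) = 0.02024 K/W
R_silica brick = L/(kA) = 0.25/(1.31×5.1) = 0.03742 K/W
R_copper = L/(kA) = 0.0023/(386×5.1) = 1.168×10^-6 K/W
R_outer film = 1/(h_o·A) = 1/(14.3×5.1) = 0.01371 K/W
Sum of known resistances R_other = 0.07137 K/W
Total R = ΔT/Q = 841/5590 = 0.1504 K/W
R_vermiculite fill = R_total − R_other = 0.07908 K/W
k = L/(R·A) = 0.025/(0.07908×5.1)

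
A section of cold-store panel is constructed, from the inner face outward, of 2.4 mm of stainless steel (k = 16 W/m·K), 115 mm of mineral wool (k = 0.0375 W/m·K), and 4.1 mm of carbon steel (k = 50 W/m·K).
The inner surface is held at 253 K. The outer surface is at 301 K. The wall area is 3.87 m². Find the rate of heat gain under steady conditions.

Using the resistance-network approach (series):
R_stainless steel = L/(kA) = 0.0024/(16×3.87) = 3.876×10^-5 K/W
R_mineral wool = L/(kA) = 0.115/(0.0375×3.87) = 0.7924 K/W
R_carbon steel = L/(kA) = 0.0041/(50×3.87) = 2.119×10^-5 K/W
R_total = 0.7925 K/W
Q = ΔT / R_total = 48 / 0.7925

Q ≈ 60.6 W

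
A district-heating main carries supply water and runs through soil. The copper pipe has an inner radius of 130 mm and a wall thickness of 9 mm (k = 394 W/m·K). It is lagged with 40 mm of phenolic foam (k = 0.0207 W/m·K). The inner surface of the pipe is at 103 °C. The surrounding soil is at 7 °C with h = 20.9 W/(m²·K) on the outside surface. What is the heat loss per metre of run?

q′ ≈ 48.3 W/m

Treating each annulus and film as a series resistance:
R_copper pipe wall = ln(139/130)/(2π×394×1) = 2.704×10^-5 K/W
R_phenolic foam = ln(179/139)/(2π×0.0207×1) = 1.945 K/W
R_outer film = 1/(h_o·2πr_oL) = 1/(20.9×2π×0.179×1) = 0.04254 K/W
R_total = 1.987 K/W
Q = ΔT/R_total = 96/1.987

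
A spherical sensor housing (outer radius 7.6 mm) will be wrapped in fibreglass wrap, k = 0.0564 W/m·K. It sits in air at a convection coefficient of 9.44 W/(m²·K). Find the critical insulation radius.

For a sphere r_cr = 2k/h = 2×0.0564/9.44
r_cr = 11.9 mm; since the bare radius (7.6 mm) is below r_cr, adding a thin layer of insulation will *increase* heat loss.

r_cr ≈ 11.9 mm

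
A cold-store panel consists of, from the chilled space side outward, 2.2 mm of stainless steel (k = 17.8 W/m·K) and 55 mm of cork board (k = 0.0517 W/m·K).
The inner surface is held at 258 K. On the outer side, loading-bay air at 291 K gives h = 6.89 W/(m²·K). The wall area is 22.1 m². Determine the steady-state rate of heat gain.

Q ≈ 603 W

Using the resistance-network approach (series):
R_stainless steel = L/(kA) = 0.0022/(17.8×22.1) = 5.593×10^-6 K/W
R_cork board = L/(kA) = 0.055/(0.0517×22.1) = 0.04814 K/W
R_outer film = 1/(h_o·A) = 1/(6.89×22.1) = 0.006567 K/W
R_total = 0.05471 K/W
Q = ΔT / R_total = 33 / 0.05471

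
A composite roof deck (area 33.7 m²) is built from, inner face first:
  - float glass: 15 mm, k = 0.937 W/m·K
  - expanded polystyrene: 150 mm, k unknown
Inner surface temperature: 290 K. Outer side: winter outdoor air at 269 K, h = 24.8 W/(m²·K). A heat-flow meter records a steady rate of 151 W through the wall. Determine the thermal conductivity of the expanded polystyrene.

Using the resistance-network approach (series):
R_float glass = L/(kA) = 0.015/(0.937×33.7) = 4.75×10^-4 K/W
R_outer film = 1/(h_o·A) = 1/(24.8×33.7) = 0.001197 K/W
Sum of known resistances R_other = 0.001672 K/W
Total R = ΔT/Q = 21/151 = 0.1391 K/W
R_expanded polystyrene = R_total − R_other = 0.1374 K/W
k = L/(R·A) = 0.15/(0.1374×33.7)

k ≈ 0.0324 W/(m·K)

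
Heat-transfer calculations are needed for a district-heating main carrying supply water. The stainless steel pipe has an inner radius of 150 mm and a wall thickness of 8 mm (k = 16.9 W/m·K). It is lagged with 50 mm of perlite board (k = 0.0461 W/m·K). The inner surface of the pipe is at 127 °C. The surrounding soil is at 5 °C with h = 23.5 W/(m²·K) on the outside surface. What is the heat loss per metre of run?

Radial resistances (cylindrical: R_cond = ln(r_o/r_i)/(2πkL), R_conv = 1/(h·2πrL)):
R_stainless steel pipe wall = ln(158/150)/(2π×16.9×1) = 4.893×10^-4 K/W
R_perlite board = ln(208/158)/(2π×0.0461×1) = 0.9492 K/W
R_outer film = 1/(h_o·2πr_oL) = 1/(23.5×2π×0.208×1) = 0.03256 K/W
R_total = 0.9823 K/W
Q = ΔT/R_total = 122/0.9823

q′ ≈ 124 W/m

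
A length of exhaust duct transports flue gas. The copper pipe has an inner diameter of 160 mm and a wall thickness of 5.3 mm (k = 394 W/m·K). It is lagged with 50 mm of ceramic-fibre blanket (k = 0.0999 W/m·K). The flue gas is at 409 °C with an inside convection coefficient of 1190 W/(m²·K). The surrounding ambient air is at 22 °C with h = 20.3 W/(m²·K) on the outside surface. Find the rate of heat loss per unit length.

Treating each annulus and film as a series resistance:
R_inner film = 1/(h_i·2πr₁L) = 1/(1190×2π×0.08×1) = 0.001672 K/W
R_copper pipe wall = ln(85.3/80)/(2π×394×1) = 2.591×10^-5 K/W
R_ceramic-fibre blanket = ln(135.3/85.3)/(2π×0.0999×1) = 0.7349 K/W
R_outer film = 1/(h_o·2πr_oL) = 1/(20.3×2π×0.1353×1) = 0.05795 K/W
R_total = 0.7946 K/W
Q = ΔT/R_total = 387/0.7946

q′ ≈ 487 W/m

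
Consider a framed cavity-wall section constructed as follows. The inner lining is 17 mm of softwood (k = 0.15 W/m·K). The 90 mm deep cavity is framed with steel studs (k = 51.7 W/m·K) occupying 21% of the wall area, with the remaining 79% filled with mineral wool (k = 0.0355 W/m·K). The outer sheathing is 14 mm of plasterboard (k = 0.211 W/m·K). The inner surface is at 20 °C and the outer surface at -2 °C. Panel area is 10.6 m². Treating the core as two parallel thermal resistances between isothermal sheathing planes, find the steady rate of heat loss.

Q ≈ 1240 W

Sheathing layers in series; stud and cavity paths in parallel between them.
R_inner = 0.017/(0.15×10.6) = 0.01069 K/W
R_stud  = 0.09/(51.7×0.21×10.6) = 7.82×10^-4 K/W
R_cav   = 0.09/(0.0355×0.79×10.6) = 0.3027 K/W
1/R_core = 1/R_stud + 1/R_cav → R_core = 7.8×10^-4 K/W
R_outer = 0.014/(0.211×10.6) = 0.00626 K/W
R_total = 0.01773 K/W
Q = ΔT/R_total = 22/0.01773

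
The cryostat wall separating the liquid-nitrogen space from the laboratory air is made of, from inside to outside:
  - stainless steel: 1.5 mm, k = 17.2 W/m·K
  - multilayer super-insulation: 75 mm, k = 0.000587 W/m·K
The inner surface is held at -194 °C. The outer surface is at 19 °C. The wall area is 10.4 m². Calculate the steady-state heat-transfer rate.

Q ≈ 17.3 W

Model the wall as resistances in series:
R_stainless steel = L/(kA) = 0.0015/(17.2×10.4) = 8.386×10^-6 K/W
R_multilayer super-insulation = L/(kA) = 0.075/(0.000587×10.4) = 12.29 K/W
R_total = 12.29 K/W
Q = ΔT / R_total = 213 / 12.29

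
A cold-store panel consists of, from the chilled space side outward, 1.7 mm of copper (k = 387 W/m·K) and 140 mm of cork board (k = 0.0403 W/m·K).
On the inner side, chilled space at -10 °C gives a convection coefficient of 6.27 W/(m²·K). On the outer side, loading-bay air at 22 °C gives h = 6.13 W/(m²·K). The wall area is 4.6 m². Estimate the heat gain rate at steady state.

Model the wall as resistances in series:
R_inner film = 1/(h_i·A) = 1/(6.27×4.6) = 0.03467 K/W
R_copper = L/(kA) = 0.0017/(387×4.6) = 9.549×10^-7 K/W
R_cork board = L/(kA) = 0.14/(0.0403×4.6) = 0.7552 K/W
R_outer film = 1/(h_o·A) = 1/(6.13×4.6) = 0.03546 K/W
R_total = 0.8253 K/W
Q = ΔT / R_total = 32 / 0.8253

Q ≈ 38.8 W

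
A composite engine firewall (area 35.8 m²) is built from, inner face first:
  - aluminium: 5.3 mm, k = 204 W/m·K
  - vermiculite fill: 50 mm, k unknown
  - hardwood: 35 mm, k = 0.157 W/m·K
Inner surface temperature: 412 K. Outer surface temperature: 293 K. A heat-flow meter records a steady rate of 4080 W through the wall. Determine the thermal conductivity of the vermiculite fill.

Series thermal resistances:
R_aluminium = L/(kA) = 0.0053/(204×35.8) = 7.257×10^-7 K/W
R_hardwood = L/(kA) = 0.035/(0.157×35.8) = 0.006227 K/W
Sum of known resistances R_other = 0.006228 K/W
Total R = ΔT/Q = 119/4080 = 0.02917 K/W
R_vermiculite fill = R_total − R_other = 0.02294 K/W
k = L/(R·A) = 0.05/(0.02294×35.8)

k ≈ 0.0609 W/(m·K)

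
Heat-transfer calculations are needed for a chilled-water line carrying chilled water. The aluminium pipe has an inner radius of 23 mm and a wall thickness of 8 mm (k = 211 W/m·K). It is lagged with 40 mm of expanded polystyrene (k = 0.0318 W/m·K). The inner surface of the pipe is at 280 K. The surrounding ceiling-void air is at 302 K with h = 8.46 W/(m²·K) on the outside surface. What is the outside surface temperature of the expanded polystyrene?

T ≈ 301 K

For a radial system each layer contributes R = ln(r_out/r_in)/(2πkL); films add R = 1/(hA).
R_aluminium pipe wall = ln(31/23)/(2π×211×1) = 2.251×10^-4 K/W
R_expanded polystyrene = ln(71/31)/(2π×0.0318×1) = 4.148 K/W
R_outer film = 1/(h_o·2πr_oL) = 1/(8.46×2π×0.071×1) = 0.265 K/W
R_total = 4.413 K/W
Q = ΔT/R_total = 22/4.413
Q = 4.99 W/m
T_interface = T_inner + Q·ΣR(inner→interface) = 280 + 4.99×4.148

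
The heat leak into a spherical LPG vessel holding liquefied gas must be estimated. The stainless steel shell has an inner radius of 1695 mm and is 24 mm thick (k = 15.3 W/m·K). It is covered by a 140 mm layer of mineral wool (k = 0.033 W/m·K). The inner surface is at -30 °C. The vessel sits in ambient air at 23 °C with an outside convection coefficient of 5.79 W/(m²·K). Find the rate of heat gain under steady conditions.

Each spherical layer contributes R = (1/r_i − 1/r_o)/(4πk):
R_stainless steel shell = (1/1.695 − 1/1.719)/(4π×15.3) = 4.284×10^-5 K/W
R_mineral wool = (1/1.719 − 1/1.859)/(4π×0.033) = 0.1056 K/W
R_outer film = 1/(h·4πr_o²) = 1/(5.79×4π×1.859²) = 0.003977 K/W
R_total = 0.1097 K/W
Q = ΔT/R_total = 53/0.1097

Q ≈ 483 W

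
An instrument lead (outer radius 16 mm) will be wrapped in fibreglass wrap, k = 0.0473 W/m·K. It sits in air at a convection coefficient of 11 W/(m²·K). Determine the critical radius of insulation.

r_cr ≈ 4.3 mm

For a cylinder r_cr = k/h = 0.0473/11
r_cr = 4.3 mm; since the bare radius (16 mm) is above r_cr, any added insulation will reduce heat loss.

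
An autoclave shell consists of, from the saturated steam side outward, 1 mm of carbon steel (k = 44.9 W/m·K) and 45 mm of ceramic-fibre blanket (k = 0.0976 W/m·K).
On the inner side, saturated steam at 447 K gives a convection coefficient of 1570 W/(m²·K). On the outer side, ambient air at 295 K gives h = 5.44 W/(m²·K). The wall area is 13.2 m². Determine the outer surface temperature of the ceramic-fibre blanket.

T ≈ 338 K

Using the resistance-network approach (series):
R_inner film = 1/(h_i·A) = 1/(1570×13.2) = 4.825×10^-5 K/W
R_carbon steel = L/(kA) = 0.001/(44.9×13.2) = 1.687×10^-6 K/W
R_ceramic-fibre blanket = L/(kA) = 0.045/(0.0976×13.2) = 0.03493 K/W
R_outer film = 1/(h_o·A) = 1/(5.44×13.2) = 0.01393 K/W
R_total = 0.04891 K/W;  Q = ΔT/R_total = 152/0.04891 = 3108 W
T_interface = T_inner − Q·ΣR(inner→interface) = 447 − 3110×0.03498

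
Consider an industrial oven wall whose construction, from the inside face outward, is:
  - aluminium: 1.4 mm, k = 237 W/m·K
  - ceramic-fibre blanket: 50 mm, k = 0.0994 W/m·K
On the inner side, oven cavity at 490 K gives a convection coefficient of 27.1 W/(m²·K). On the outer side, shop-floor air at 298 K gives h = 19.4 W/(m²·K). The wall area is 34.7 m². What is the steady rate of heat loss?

Model the wall as resistances in series:
R_inner film = 1/(h_i·A) = 1/(27.1×34.7) = 0.001063 K/W
R_aluminium = L/(kA) = 0.0014/(237×34.7) = 1.702×10^-7 K/W
R_ceramic-fibre blanket = L/(kA) = 0.05/(0.0994×34.7) = 0.0145 K/W
R_outer film = 1/(h_o·A) = 1/(19.4×34.7) = 0.001485 K/W
R_total = 0.01705 K/W
Q = ΔT / R_total = 192 / 0.01705

Q ≈ 11300 W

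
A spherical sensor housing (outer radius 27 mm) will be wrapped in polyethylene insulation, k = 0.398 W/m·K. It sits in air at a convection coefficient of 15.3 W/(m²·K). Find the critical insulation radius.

r_cr ≈ 52 mm

For a sphere r_cr = 2k/h = 2×0.398/15.3
r_cr = 52 mm; since the bare radius (27 mm) is below r_cr, adding a thin layer of insulation will *increase* heat loss.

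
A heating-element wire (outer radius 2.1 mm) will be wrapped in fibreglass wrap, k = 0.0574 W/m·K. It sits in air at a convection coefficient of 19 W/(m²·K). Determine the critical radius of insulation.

r_cr ≈ 3.02 mm

For a cylinder r_cr = k/h = 0.0574/19
r_cr = 3.02 mm; since the bare radius (2.1 mm) is below r_cr, adding a thin layer of insulation will *increase* heat loss.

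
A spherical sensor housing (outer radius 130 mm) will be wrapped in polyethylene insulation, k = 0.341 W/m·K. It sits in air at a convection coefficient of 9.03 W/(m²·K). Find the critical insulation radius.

r_cr ≈ 75.5 mm

For a sphere r_cr = 2k/h = 2×0.341/9.03
r_cr = 75.5 mm; since the bare radius (130 mm) is above r_cr, any added insulation will reduce heat loss.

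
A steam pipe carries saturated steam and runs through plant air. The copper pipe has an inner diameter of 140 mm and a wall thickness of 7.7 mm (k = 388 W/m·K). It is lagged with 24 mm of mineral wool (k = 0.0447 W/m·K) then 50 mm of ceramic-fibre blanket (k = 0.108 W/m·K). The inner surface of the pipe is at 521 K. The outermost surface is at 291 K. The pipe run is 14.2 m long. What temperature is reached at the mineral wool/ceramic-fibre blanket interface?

T ≈ 379 K

Radial resistances (cylindrical: R_cond = ln(r_o/r_i)/(2πkL), R_conv = 1/(h·2πrL)):
R_copper pipe wall = ln(77.7/70)/(2π×388×14.2) = 3.015×10^-6 K/W
R_mineral wool = ln(101.7/77.7)/(2π×0.0447×14.2) = 0.06749 K/W
R_ceramic-fibre blanket = ln(151.7/101.7)/(2π×0.108×14.2) = 0.0415 K/W
R_total = 0.109 K/W
Q = ΔT/R_total = 230/0.109
Q = 2110 W
T_interface = T_inner − Q·ΣR(inner→interface) = 521 − 2110×0.0675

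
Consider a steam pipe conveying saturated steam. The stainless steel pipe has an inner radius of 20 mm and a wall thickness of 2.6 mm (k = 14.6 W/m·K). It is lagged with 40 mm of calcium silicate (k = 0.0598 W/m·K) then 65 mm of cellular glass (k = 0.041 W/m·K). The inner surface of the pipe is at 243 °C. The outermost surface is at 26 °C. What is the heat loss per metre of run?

Cylindrical conduction, so R = ln(r₂/r₁)/(2πkL) per layer, in series:
R_stainless steel pipe wall = ln(22.6/20)/(2π×14.6×1) = 0.001332 K/W
R_calcium silicate = ln(62.6/22.6)/(2π×0.0598×1) = 2.712 K/W
R_cellular glass = ln(127.6/62.6)/(2π×0.041×1) = 2.764 K/W
R_total = 5.477 K/W
Q = ΔT/R_total = 217/5.477

q′ ≈ 39.6 W/m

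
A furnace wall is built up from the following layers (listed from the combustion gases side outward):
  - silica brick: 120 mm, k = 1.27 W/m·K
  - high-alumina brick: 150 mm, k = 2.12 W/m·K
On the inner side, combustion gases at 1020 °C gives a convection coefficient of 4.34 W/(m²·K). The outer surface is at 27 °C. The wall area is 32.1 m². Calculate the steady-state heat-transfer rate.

Treating each layer as a thermal resistance in series:
R_inner film = 1/(h_i·A) = 1/(4.34×32.1) = 0.007178 K/W
R_silica brick = L/(kA) = 0.12/(1.27×32.1) = 0.002944 K/W
R_high-alumina brick = L/(kA) = 0.15/(2.12×32.1) = 0.002204 K/W
R_total = 0.01233 K/W
Q = ΔT / R_total = 993 / 0.01233

Q ≈ 80600 W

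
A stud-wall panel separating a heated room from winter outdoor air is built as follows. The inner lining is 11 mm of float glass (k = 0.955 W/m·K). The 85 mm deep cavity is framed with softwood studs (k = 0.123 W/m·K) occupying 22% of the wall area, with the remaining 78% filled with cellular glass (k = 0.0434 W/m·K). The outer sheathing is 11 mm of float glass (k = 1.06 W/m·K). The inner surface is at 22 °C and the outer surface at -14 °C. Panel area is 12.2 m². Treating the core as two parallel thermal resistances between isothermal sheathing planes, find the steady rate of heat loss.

Q ≈ 310 W

Sheathing layers in series; stud and cavity paths in parallel between them.
R_inner = 0.011/(0.955×12.2) = 9.441×10^-4 K/W
R_stud  = 0.085/(0.123×0.22×12.2) = 0.2575 K/W
R_cav   = 0.085/(0.0434×0.78×12.2) = 0.2058 K/W
1/R_core = 1/R_stud + 1/R_cav → R_core = 0.1144 K/W
R_outer = 0.011/(1.06×12.2) = 8.506×10^-4 K/W
R_total = 0.1162 K/W
Q = ΔT/R_total = 36/0.1162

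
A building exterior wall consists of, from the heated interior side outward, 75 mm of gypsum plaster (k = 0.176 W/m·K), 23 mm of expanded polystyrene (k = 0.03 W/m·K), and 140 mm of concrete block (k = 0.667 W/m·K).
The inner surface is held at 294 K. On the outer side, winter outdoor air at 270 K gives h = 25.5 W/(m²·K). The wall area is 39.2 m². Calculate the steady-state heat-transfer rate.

Q ≈ 652 W

Model the wall as resistances in series:
R_gypsum plaster = L/(kA) = 0.075/(0.176×39.2) = 0.01087 K/W
R_expanded polystyrene = L/(kA) = 0.023/(0.03×39.2) = 0.01956 K/W
R_concrete block = L/(kA) = 0.14/(0.667×39.2) = 0.005354 K/W
R_outer film = 1/(h_o·A) = 1/(25.5×39.2) = 0.001 K/W
R_total = 0.03678 K/W
Q = ΔT / R_total = 24 / 0.03678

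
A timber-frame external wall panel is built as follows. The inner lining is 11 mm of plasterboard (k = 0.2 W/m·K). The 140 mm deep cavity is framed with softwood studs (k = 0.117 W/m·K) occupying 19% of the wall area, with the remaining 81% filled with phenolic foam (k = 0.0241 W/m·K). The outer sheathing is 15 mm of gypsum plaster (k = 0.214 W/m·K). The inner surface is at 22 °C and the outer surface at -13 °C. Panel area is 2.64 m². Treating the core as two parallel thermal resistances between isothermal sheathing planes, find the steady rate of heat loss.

Sheathing layers in series; stud and cavity paths in parallel between them.
R_inner = 0.011/(0.2×2.64) = 0.02083 K/W
R_stud  = 0.14/(0.117×0.19×2.64) = 2.386 K/W
R_cav   = 0.14/(0.0241×0.81×2.64) = 2.717 K/W
1/R_core = 1/R_stud + 1/R_cav → R_core = 1.27 K/W
R_outer = 0.015/(0.214×2.64) = 0.02655 K/W
R_total = 1.318 K/W
Q = ΔT/R_total = 35/1.318

Q ≈ 26.6 W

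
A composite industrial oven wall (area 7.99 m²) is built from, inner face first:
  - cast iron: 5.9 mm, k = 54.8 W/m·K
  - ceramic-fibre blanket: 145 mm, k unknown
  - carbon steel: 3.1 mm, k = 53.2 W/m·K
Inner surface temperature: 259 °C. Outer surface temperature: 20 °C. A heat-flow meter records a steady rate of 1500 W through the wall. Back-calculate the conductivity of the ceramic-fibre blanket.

Treating each layer as a thermal resistance in series:
R_cast iron = L/(kA) = 0.0059/(54.8×7.99) = 1.347×10^-5 K/W
R_carbon steel = L/(kA) = 0.0031/(53.2×7.99) = 7.293×10^-6 K/W
Sum of known resistances R_other = 2.077×10^-5 K/W
Total R = ΔT/Q = 239/1500 = 0.1593 K/W
R_ceramic-fibre blanket = R_total − R_other = 0.1593 K/W
k = L/(R·A) = 0.145/(0.1593×7.99)

k ≈ 0.114 W/(m·K)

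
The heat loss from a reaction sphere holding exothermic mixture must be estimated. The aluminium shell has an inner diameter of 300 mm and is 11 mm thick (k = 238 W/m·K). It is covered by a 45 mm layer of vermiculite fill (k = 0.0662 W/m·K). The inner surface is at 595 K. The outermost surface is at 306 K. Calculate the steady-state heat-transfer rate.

Q ≈ 177 W

Radial (spherical) resistances in series:
R_aluminium shell = (1/0.15 − 1/0.161)/(4π×238) = 1.523×10^-4 K/W
R_vermiculite fill = (1/0.161 − 1/0.206)/(4π×0.0662) = 1.631 K/W
R_total = 1.631 K/W
Q = ΔT/R_total = 289/1.631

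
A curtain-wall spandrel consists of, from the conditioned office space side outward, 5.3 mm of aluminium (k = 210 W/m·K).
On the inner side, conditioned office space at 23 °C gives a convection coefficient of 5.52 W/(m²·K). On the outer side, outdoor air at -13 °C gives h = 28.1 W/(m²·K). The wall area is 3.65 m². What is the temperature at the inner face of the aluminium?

Using the resistance-network approach (series):
R_inner film = 1/(h_i·A) = 1/(5.52×3.65) = 0.04963 K/W
R_aluminium = L/(kA) = 0.0053/(210×3.65) = 6.915×10^-6 K/W
R_outer film = 1/(h_o·A) = 1/(28.1×3.65) = 0.00975 K/W
R_total = 0.05939 K/W;  Q = ΔT/R_total = 36/0.05939 = 606.2 W
T_interface = T_inner − Q·ΣR(inner→interface) = 23 − 606×0.04963

T ≈ -7.09 °C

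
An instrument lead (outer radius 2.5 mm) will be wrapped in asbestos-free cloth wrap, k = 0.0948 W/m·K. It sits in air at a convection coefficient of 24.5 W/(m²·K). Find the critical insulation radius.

For a cylinder r_cr = k/h = 0.0948/24.5
r_cr = 3.87 mm; since the bare radius (2.5 mm) is below r_cr, adding a thin layer of insulation will *increase* heat loss.

r_cr ≈ 3.87 mm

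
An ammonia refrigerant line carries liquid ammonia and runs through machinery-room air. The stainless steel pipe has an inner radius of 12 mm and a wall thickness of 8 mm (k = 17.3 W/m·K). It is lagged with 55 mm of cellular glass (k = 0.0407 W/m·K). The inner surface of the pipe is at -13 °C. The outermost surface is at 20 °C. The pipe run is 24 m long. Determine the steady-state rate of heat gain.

Q ≈ 153 W

Treating each annulus and film as a series resistance:
R_stainless steel pipe wall = ln(20/12)/(2π×17.3×24) = 1.958×10^-4 K/W
R_cellular glass = ln(75/20)/(2π×0.0407×24) = 0.2154 K/W
R_total = 0.2156 K/W
Q = ΔT/R_total = 33/0.2156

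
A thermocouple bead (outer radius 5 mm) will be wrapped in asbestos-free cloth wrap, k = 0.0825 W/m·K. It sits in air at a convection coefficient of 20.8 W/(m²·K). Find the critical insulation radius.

r_cr ≈ 7.93 mm

For a sphere r_cr = 2k/h = 2×0.0825/20.8
r_cr = 7.93 mm; since the bare radius (5 mm) is below r_cr, adding a thin layer of insulation will *increase* heat loss.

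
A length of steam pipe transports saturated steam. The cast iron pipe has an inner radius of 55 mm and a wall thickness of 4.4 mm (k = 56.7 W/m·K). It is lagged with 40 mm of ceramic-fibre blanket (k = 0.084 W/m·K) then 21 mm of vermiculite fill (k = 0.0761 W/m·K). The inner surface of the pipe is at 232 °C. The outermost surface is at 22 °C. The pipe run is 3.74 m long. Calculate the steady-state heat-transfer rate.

For a radial system each layer contributes R = ln(r_out/r_in)/(2πkL); films add R = 1/(hA).
R_cast iron pipe wall = ln(59.4/55)/(2π×56.7×3.74) = 5.776×10^-5 K/W
R_ceramic-fibre blanket = ln(99.4/59.4)/(2π×0.084×3.74) = 0.2608 K/W
R_vermiculite fill = ln(120.4/99.4)/(2π×0.0761×3.74) = 0.1072 K/W
R_total = 0.3681 K/W
Q = ΔT/R_total = 210/0.3681

Q ≈ 571 W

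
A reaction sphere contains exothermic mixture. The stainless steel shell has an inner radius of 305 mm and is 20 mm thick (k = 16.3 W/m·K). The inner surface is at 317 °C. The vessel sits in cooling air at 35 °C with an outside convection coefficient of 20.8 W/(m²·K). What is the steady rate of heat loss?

Radial (spherical) resistances in series:
R_stainless steel shell = (1/0.305 − 1/0.325)/(4π×16.3) = 9.85×10^-4 K/W
R_outer film = 1/(h·4πr_o²) = 1/(20.8×4π×0.325²) = 0.03622 K/W
R_total = 0.03721 K/W
Q = ΔT/R_total = 282/0.03721

Q ≈ 7580 W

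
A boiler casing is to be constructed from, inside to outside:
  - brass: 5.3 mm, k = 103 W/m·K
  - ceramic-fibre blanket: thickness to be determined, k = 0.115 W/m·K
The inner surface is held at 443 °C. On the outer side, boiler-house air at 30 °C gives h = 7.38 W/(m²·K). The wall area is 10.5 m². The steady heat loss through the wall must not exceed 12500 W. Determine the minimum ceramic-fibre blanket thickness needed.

Series thermal resistances:
R_brass = L/(kA) = 0.0053/(103×10.5) = 4.901×10^-6 K/W
R_outer film = 1/(h_o·A) = 1/(7.38×10.5) = 0.0129 K/W
Sum of the known resistances R_other = 0.01291 K/W
Required total resistance R_tot = ΔT/Q_allow = 413/12500 = 0.03304 K/W
R_ceramic-fibre blanket = R_tot − R_other = 0.02013 K/W
L = R·k·A = 0.02013×0.115×10.5

L ≈ 24.3 mm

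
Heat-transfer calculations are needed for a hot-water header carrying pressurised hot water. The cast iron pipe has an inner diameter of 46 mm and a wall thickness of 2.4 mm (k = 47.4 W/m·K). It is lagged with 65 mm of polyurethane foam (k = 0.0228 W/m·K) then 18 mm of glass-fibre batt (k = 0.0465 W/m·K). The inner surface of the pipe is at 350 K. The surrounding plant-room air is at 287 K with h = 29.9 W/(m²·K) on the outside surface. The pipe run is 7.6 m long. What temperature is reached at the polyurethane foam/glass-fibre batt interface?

Treating each annulus and film as a series resistance:
R_cast iron pipe wall = ln(25.4/23)/(2π×47.4×7.6) = 4.385×10^-5 K/W
R_polyurethane foam = ln(90.4/25.4)/(2π×0.0228×7.6) = 1.166 K/W
R_glass-fibre batt = ln(108.4/90.4)/(2π×0.0465×7.6) = 0.08178 K/W
R_outer film = 1/(h_o·2πr_oL) = 1/(29.9×2π×0.1084×7.6) = 0.006461 K/W
R_total = 1.254 K/W
Q = ΔT/R_total = 63/1.254
Q = 50.2 W
T_interface = T_inner − Q·ΣR(inner→interface) = 350 − 50.2×1.166

T ≈ 291 K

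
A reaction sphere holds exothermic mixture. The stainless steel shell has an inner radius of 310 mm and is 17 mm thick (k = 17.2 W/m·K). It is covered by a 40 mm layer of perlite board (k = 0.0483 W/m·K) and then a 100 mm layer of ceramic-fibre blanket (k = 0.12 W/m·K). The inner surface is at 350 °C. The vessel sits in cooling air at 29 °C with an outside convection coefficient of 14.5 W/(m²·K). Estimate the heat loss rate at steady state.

Radial (spherical) resistances in series:
R_stainless steel shell = (1/0.31 − 1/0.327)/(4π×17.2) = 7.759×10^-4 K/W
R_perlite board = (1/0.327 − 1/0.367)/(4π×0.0483) = 0.5491 K/W
R_ceramic-fibre blanket = (1/0.367 − 1/0.467)/(4π×0.12) = 0.3869 K/W
R_outer film = 1/(h·4πr_o²) = 1/(14.5×4π×0.467²) = 0.02516 K/W
R_total = 0.962 K/W
Q = ΔT/R_total = 321/0.962

Q ≈ 334 W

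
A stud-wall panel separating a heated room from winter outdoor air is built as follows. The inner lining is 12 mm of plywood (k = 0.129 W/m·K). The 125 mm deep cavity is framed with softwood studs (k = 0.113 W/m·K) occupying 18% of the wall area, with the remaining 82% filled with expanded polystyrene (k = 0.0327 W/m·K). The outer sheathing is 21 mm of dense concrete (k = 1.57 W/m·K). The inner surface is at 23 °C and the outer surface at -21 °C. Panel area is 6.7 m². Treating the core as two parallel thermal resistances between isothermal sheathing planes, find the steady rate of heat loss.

Sheathing layers in series; stud and cavity paths in parallel between them.
R_inner = 0.012/(0.129×6.7) = 0.01388 K/W
R_stud  = 0.125/(0.113×0.18×6.7) = 0.9172 K/W
R_cav   = 0.125/(0.0327×0.82×6.7) = 0.6958 K/W
1/R_core = 1/R_stud + 1/R_cav → R_core = 0.3957 K/W
R_outer = 0.021/(1.57×6.7) = 0.001996 K/W
R_total = 0.4115 K/W
Q = ΔT/R_total = 44/0.4115

Q ≈ 107 W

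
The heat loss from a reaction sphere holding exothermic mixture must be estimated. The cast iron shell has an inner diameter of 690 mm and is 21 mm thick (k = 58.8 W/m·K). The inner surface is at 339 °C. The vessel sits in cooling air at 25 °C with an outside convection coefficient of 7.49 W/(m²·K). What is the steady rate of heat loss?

Radial (spherical) resistances in series:
R_cast iron shell = (1/0.345 − 1/0.366)/(4π×58.8) = 2.251×10^-4 K/W
R_outer film = 1/(h·4πr_o²) = 1/(7.49×4π×0.366²) = 0.07931 K/W
R_total = 0.07954 K/W
Q = ΔT/R_total = 314/0.07954

Q ≈ 3950 W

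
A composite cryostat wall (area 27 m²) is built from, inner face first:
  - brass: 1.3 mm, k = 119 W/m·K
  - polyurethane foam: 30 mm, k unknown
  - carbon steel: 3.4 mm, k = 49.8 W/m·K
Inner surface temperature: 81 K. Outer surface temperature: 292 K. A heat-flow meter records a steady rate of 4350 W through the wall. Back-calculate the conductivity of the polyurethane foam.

Thermal resistances in series:
R_brass = L/(kA) = 0.0013/(119×27) = 4.046×10^-7 K/W
R_carbon steel = L/(kA) = 0.0034/(49.8×27) = 2.529×10^-6 K/W
Sum of known resistances R_other = 2.933×10^-6 K/W
Total R = ΔT/Q = 211/4350 = 0.04851 K/W
R_polyurethane foam = R_total − R_other = 0.0485 K/W
k = L/(R·A) = 0.03/(0.0485×27)

k ≈ 0.0229 W/(m·K)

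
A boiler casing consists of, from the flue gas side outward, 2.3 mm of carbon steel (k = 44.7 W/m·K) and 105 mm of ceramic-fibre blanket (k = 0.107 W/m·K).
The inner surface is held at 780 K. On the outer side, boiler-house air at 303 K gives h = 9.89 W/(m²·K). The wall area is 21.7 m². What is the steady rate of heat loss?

Q ≈ 9560 W

Series thermal resistances:
R_carbon steel = L/(kA) = 0.0023/(44.7×21.7) = 2.371×10^-6 K/W
R_ceramic-fibre blanket = L/(kA) = 0.105/(0.107×21.7) = 0.04522 K/W
R_outer film = 1/(h_o·A) = 1/(9.89×21.7) = 0.00466 K/W
R_total = 0.04988 K/W
Q = ΔT / R_total = 477 / 0.04988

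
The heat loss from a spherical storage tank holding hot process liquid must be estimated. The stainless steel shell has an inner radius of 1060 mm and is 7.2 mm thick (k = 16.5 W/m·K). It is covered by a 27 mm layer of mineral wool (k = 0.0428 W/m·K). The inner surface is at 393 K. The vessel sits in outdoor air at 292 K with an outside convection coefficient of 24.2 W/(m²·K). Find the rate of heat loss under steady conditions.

Q ≈ 2210 W

Spherical conduction: R = (1/r_in − 1/r_out)/(4πk) per layer; series-sum.
R_stainless steel shell = (1/1.06 − 1/1.0672)/(4π×16.5) = 3.07×10^-5 K/W
R_mineral wool = (1/1.0672 − 1/1.0942)/(4π×0.0428) = 0.04299 K/W
R_outer film = 1/(h·4πr_o²) = 1/(24.2×4π×1.0942²) = 0.002747 K/W
R_total = 0.04577 K/W
Q = ΔT/R_total = 101/0.04577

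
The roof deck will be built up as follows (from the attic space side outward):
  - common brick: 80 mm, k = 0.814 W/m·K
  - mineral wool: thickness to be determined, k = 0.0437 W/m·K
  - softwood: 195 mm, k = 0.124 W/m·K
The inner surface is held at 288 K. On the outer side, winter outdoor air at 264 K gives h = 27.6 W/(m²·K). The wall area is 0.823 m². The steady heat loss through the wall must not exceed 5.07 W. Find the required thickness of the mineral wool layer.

Thermal resistances in series:
R_common brick = L/(kA) = 0.08/(0.814×0.823) = 0.1194 K/W
R_softwood = L/(kA) = 0.195/(0.124×0.823) = 1.911 K/W
R_outer film = 1/(h_o·A) = 1/(27.6×0.823) = 0.04402 K/W
Sum of the known resistances R_other = 2.074 K/W
Required total resistance R_tot = ΔT/Q_allow = 24/5.07 = 4.734 K/W
R_mineral wool = R_tot − R_other = 2.659 K/W
L = R·k·A = 2.659×0.0437×0.823

L ≈ 95.6 mm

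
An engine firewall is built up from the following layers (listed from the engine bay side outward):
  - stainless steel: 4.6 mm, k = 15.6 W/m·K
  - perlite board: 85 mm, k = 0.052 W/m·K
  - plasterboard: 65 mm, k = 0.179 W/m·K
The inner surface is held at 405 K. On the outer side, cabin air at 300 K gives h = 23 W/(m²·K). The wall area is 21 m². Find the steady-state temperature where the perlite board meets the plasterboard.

Model the wall as resistances in series:
R_stainless steel = L/(kA) = 0.0046/(15.6×21) = 1.404×10^-5 K/W
R_perlite board = L/(kA) = 0.085/(0.052×21) = 0.07784 K/W
R_plasterboard = L/(kA) = 0.065/(0.179×21) = 0.01729 K/W
R_outer film = 1/(h_o·A) = 1/(23×21) = 0.00207 K/W
R_total = 0.09722 K/W;  Q = ΔT/R_total = 105/0.09722 = 1080 W
T_interface = T_inner − Q·ΣR(inner→interface) = 405 − 1080×0.07785

T ≈ 321 K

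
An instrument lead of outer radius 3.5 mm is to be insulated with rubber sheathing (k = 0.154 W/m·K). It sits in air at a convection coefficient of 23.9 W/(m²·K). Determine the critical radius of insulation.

For a cylinder r_cr = k/h = 0.154/23.9
r_cr = 6.44 mm; since the bare radius (3.5 mm) is below r_cr, adding a thin layer of insulation will *increase* heat loss.

r_cr ≈ 6.44 mm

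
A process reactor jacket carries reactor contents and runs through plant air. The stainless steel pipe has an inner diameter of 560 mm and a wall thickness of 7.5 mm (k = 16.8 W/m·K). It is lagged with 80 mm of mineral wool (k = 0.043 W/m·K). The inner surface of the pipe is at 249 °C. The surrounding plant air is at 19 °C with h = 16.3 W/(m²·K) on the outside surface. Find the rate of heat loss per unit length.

For a radial system each layer contributes R = ln(r_out/r_in)/(2πkL); films add R = 1/(hA).
R_stainless steel pipe wall = ln(287.5/280)/(2π×16.8×1) = 2.504×10^-4 K/W
R_mineral wool = ln(367.5/287.5)/(2π×0.043×1) = 0.9087 K/W
R_outer film = 1/(h_o·2πr_oL) = 1/(16.3×2π×0.3675×1) = 0.02657 K/W
R_total = 0.9355 K/W
Q = ΔT/R_total = 230/0.9355

q′ ≈ 246 W/m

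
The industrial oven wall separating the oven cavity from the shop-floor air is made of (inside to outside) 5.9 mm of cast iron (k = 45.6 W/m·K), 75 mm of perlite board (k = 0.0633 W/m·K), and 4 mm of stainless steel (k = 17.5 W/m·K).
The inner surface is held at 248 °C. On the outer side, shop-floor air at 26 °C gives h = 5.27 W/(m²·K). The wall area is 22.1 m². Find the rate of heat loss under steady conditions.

Model the wall as resistances in series:
R_cast iron = L/(kA) = 0.0059/(45.6×22.1) = 5.855×10^-6 K/W
R_perlite board = L/(kA) = 0.075/(0.0633×22.1) = 0.05361 K/W
R_stainless steel = L/(kA) = 0.004/(17.5×22.1) = 1.034×10^-5 K/W
R_outer film = 1/(h_o·A) = 1/(5.27×22.1) = 0.008586 K/W
R_total = 0.06221 K/W
Q = ΔT / R_total = 222 / 0.06221

Q ≈ 3570 W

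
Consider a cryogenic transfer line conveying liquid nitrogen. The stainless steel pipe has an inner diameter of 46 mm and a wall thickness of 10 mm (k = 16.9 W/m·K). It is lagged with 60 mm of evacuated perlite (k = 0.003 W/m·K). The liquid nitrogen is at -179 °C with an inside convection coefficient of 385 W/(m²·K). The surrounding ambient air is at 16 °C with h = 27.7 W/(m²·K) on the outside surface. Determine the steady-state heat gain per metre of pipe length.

q′ ≈ 3.54 W/m

Treating each annulus and film as a series resistance:
R_inner film = 1/(h_i·2πr₁L) = 1/(385×2π×0.023×1) = 0.01797 K/W
R_stainless steel pipe wall = ln(33/23)/(2π×16.9×1) = 0.0034 K/W
R_evacuated perlite = ln(93/33)/(2π×0.003×1) = 54.97 K/W
R_outer film = 1/(h_o·2πr_oL) = 1/(27.7×2π×0.093×1) = 0.06178 K/W
R_total = 55.05 K/W
Q = ΔT/R_total = 195/55.05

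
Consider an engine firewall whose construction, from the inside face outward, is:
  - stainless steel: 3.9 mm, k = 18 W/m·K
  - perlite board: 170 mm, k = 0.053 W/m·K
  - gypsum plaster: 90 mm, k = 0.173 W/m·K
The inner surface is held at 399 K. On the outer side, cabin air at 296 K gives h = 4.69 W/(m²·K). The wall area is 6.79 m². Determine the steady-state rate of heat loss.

Q ≈ 177 W

Using the resistance-network approach (series):
R_stainless steel = L/(kA) = 0.0039/(18×6.79) = 3.191×10^-5 K/W
R_perlite board = L/(kA) = 0.17/(0.053×6.79) = 0.4724 K/W
R_gypsum plaster = L/(kA) = 0.09/(0.173×6.79) = 0.07662 K/W
R_outer film = 1/(h_o·A) = 1/(4.69×6.79) = 0.0314 K/W
R_total = 0.5804 K/W
Q = ΔT / R_total = 103 / 0.5804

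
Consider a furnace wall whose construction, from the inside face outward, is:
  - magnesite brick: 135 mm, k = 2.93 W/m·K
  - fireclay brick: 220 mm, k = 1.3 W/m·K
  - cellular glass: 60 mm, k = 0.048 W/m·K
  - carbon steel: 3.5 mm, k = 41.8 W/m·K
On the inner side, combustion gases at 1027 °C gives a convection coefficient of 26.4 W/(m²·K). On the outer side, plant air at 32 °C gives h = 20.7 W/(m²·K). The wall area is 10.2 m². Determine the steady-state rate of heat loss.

Treating each layer as a thermal resistance in series:
R_inner film = 1/(h_i·A) = 1/(26.4×10.2) = 0.003714 K/W
R_magnesite brick = L/(kA) = 0.135/(2.93×10.2) = 0.004517 K/W
R_fireclay brick = L/(kA) = 0.22/(1.3×10.2) = 0.01659 K/W
R_cellular glass = L/(kA) = 0.06/(0.048×10.2) = 0.1225 K/W
R_carbon steel = L/(kA) = 0.0035/(41.8×10.2) = 8.209×10^-6 K/W
R_outer film = 1/(h_o·A) = 1/(20.7×10.2) = 0.004736 K/W
R_total = 0.1521 K/W
Q = ΔT / R_total = 995 / 0.1521

Q ≈ 6540 W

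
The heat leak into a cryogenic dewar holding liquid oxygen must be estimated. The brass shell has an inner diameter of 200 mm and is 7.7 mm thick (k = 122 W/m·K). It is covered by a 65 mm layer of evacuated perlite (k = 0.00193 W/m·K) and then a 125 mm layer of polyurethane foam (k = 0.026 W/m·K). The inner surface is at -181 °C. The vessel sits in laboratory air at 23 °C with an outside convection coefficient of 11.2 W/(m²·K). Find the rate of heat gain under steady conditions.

Spherical conduction: R = (1/r_in − 1/r_out)/(4πk) per layer; series-sum.
R_brass shell = (1/0.1 − 1/0.1077)/(4π×122) = 4.663×10^-4 K/W
R_evacuated perlite = (1/0.1077 − 1/0.1727)/(4π×0.00193) = 144.1 K/W
R_polyurethane foam = (1/0.1727 − 1/0.2977)/(4π×0.026) = 7.441 K/W
R_outer film = 1/(h·4πr_o²) = 1/(11.2×4π×0.2977²) = 0.08017 K/W
R_total = 151.6 K/W
Q = ΔT/R_total = 204/151.6

Q ≈ 1.35 W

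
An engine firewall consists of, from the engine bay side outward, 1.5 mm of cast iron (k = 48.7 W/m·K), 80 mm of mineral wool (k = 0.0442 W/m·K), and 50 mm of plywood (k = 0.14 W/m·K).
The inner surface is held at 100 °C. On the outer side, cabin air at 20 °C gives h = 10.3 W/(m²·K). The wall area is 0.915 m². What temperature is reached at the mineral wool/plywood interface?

Treating each layer as a thermal resistance in series:
R_cast iron = L/(kA) = 0.0015/(48.7×0.915) = 3.366×10^-5 K/W
R_mineral wool = L/(kA) = 0.08/(0.0442×0.915) = 1.978 K/W
R_plywood = L/(kA) = 0.05/(0.14×0.915) = 0.3903 K/W
R_outer film = 1/(h_o·A) = 1/(10.3×0.915) = 0.1061 K/W
R_total = 2.475 K/W;  Q = ΔT/R_total = 80/2.475 = 32.33 W
T_interface = T_inner − Q·ΣR(inner→interface) = 100 − 32.3×1.978

T ≈ 36 °C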